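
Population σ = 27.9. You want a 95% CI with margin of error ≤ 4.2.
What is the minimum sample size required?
n ≥ 170

For margin E ≤ 4.2:
n ≥ (z* · σ / E)²
n ≥ (1.960 · 27.9 / 4.2)²
n ≥ 169.52

Minimum n = 170 (rounding up)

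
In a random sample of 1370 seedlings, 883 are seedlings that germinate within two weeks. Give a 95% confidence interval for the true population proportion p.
(0.619, 0.670)

Proportion CI:
p̂ = 883/1370 = 0.64453
SE = √(p̂(1-p̂)/n) = √(0.64453 · 0.35547 / 1370) = 0.01293

z* = 1.960
Margin = z* · SE = 1.960 · 0.01293 = 0.0253

CI: 0.64453 ± 0.0253 = (0.619, 0.670)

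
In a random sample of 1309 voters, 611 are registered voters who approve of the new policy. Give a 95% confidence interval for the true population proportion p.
(0.440, 0.494)

Proportion CI:
p̂ = 611/1309 = 0.46677
SE = √(p̂(1-p̂)/n) = √(0.46677 · 0.53323 / 1309) = 0.01379

z* = 1.960
Margin = z* · SE = 1.960 · 0.01379 = 0.0270

CI: 0.46677 ± 0.0270 = (0.440, 0.494)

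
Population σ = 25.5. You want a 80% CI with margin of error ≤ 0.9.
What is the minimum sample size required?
n ≥ 1320

For margin E ≤ 0.9:
n ≥ (z* · σ / E)²
n ≥ (1.282 · 25.5 / 0.9)²
n ≥ 1319.38

Minimum n = 1320 (rounding up)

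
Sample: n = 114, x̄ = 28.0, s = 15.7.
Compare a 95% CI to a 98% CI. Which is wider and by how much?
98% CI is wider by 1.11

df = 113
95% CI: t* = 1.981, (25.09, 30.91), width = 2 · t* · s/√n = 5.83
98% CI: t* = 2.360, (24.53, 31.47), width = 2 · t* · s/√n = 6.94

The 98% CI is wider by 6.94 - 5.83 = 1.11.
Higher confidence requires a wider interval.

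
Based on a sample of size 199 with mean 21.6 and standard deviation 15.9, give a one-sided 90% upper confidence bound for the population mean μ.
μ ≤ 23.05

Upper bound (one-sided):
t* = 1.286 (one-sided for 90%)
Upper bound = x̄ + t* · s/√n = 21.6 + 1.286 · 15.9/√199 = 23.05

We are 90% confident that μ ≤ 23.05.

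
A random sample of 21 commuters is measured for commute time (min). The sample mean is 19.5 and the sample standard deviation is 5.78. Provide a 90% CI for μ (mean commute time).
(17.32, 21.68)

t-interval (σ unknown):
df = n - 1 = 20
t* = 1.725 for 90% confidence

Margin of error = t* · s/√n = 1.725 · 5.78/√21 = 2.18

CI: (17.32, 21.68)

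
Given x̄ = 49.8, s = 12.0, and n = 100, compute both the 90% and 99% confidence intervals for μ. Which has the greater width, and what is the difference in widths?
99% CI is wider by 2.32

df = 99
90% CI: t* = 1.660, (47.81, 51.79), width = 2 · t* · s/√n = 3.98
99% CI: t* = 2.626, (46.65, 52.95), width = 2 · t* · s/√n = 6.30

The 99% CI is wider by 6.30 - 3.98 = 2.32.
Higher confidence requires a wider interval.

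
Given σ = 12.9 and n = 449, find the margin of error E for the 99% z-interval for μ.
Margin of error = 1.57

Margin of error = z* · σ/√n
= 2.576 · 12.9/√449
= 2.576 · 12.9/21.1896
= 1.57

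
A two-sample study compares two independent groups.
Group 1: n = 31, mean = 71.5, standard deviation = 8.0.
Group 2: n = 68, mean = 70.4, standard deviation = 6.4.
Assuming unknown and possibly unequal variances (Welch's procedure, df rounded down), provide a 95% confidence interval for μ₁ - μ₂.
(-2.18, 4.38)

Difference: x̄₁ - x̄₂ = 1.10
SE = √(s₁²/n₁ + s₂²/n₂) = √(8.0²/31 + 6.4²/68) = 1.6331
df = 48.22 → 48 (Welch–Satterthwaite, rounded down)
t* = 2.011

CI: 1.10 ± 2.011 · 1.6331 = 1.10 ± 3.28 = (-2.18, 4.38)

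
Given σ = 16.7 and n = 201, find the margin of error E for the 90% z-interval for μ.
Margin of error = 1.94

Margin of error = z* · σ/√n
= 1.645 · 16.7/√201
= 1.645 · 16.7/14.1774
= 1.94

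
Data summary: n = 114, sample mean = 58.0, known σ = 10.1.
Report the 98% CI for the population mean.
(55.80, 60.20)

z-interval (σ known):
z* = 2.326 for 98% confidence

Margin of error = z* · σ/√n = 2.326 · 10.1/√114 = 2.20

CI: (58.0 - 2.20, 58.0 + 2.20) = (55.80, 60.20)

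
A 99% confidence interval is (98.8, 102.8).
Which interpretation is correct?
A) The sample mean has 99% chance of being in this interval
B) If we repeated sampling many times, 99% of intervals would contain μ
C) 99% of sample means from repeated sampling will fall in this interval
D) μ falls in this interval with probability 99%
B

A) Wrong — x̄ is observed and sits in the interval by construction.
B) Correct — this is the frequentist long-run coverage interpretation.
C) Wrong — coverage applies to intervals containing μ, not to future x̄ values.
D) Wrong — μ is fixed; the randomness lives in the interval, not in μ.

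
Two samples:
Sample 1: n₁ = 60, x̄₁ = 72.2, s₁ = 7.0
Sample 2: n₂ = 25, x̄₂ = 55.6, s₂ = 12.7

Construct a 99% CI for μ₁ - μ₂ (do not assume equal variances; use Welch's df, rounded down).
(9.19, 24.01)

Difference: x̄₁ - x̄₂ = 16.60
SE = √(s₁²/n₁ + s₂²/n₂) = √(7.0²/60 + 12.7²/25) = 2.6960
df = 30.26 → 30 (Welch–Satterthwaite, rounded down)
t* = 2.750

CI: 16.60 ± 2.750 · 2.6960 = 16.60 ± 7.41 = (9.19, 24.01)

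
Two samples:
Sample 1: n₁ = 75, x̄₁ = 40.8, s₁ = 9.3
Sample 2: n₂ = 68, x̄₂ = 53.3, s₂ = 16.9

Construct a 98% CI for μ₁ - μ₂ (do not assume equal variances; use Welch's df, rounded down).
(-17.97, -7.03)

Difference: x̄₁ - x̄₂ = -12.50
SE = √(s₁²/n₁ + s₂²/n₂) = √(9.3²/75 + 16.9²/68) = 2.3137
df = 101.89 → 101 (Welch–Satterthwaite, rounded down)
t* = 2.364

CI: -12.50 ± 2.364 · 2.3137 = -12.50 ± 5.47 = (-17.97, -7.03)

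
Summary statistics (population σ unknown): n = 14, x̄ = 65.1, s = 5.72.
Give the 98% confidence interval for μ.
(61.05, 69.15)

t-interval (σ unknown):
df = n - 1 = 13
t* = 2.650 for 98% confidence

Margin of error = t* · s/√n = 2.650 · 5.72/√14 = 4.05

CI: (61.05, 69.15)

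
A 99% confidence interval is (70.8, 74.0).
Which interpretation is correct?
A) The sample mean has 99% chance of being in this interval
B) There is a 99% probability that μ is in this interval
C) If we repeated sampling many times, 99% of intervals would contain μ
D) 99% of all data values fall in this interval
C

A) Wrong — x̄ is observed and sits in the interval by construction.
B) Wrong — μ is fixed; the randomness lives in the interval, not in μ.
C) Correct — this is the frequentist long-run coverage interpretation.
D) Wrong — a CI is about the parameter μ, not individual data values.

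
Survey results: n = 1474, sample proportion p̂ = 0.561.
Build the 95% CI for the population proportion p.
(0.536, 0.586)

Proportion CI:
SE = √(p̂(1-p̂)/n) = √(0.561 · 0.439 / 1474) = 0.01293

z* = 1.960
Margin = z* · SE = 1.960 · 0.01293 = 0.0253

CI: 0.561 ± 0.0253 = (0.536, 0.586)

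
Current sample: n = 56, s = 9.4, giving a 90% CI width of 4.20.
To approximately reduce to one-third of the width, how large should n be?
n ≈ 504

CI width ∝ 1/√n
To reduce width by factor 3, need √n to grow by 3 → need 3² = 9 times as many samples.

Current: n = 56, width = 4.20
New: n = 504, width ≈ 1.38

Width reduced by factor of 4.20/1.38 = 3.04.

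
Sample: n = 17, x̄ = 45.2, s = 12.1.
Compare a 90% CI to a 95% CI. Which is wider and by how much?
95% CI is wider by 2.19

df = 16
90% CI: t* = 1.746, (40.08, 50.32), width = 2 · t* · s/√n = 10.25
95% CI: t* = 2.120, (38.98, 51.42), width = 2 · t* · s/√n = 12.44

The 95% CI is wider by 12.44 - 10.25 = 2.19.
Higher confidence requires a wider interval.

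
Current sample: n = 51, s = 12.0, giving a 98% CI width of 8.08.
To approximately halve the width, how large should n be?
n ≈ 204

CI width ∝ 1/√n
To reduce width by factor 2, need √n to grow by 2 → need 2² = 4 times as many samples.

Current: n = 51, width = 8.08
New: n = 204, width ≈ 3.94

Width reduced by factor of 8.08/3.94 = 2.05.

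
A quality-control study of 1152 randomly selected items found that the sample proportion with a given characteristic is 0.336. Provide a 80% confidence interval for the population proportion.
(0.318, 0.354)

Proportion CI:
SE = √(p̂(1-p̂)/n) = √(0.336 · 0.664 / 1152) = 0.01392

z* = 1.282
Margin = z* · SE = 1.282 · 0.01392 = 0.0178

CI: 0.336 ± 0.0178 = (0.318, 0.354)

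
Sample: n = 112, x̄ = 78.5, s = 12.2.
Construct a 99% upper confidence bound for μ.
μ ≤ 81.22

Upper bound (one-sided):
t* = 2.360 (one-sided for 99%)
Upper bound = x̄ + t* · s/√n = 78.5 + 2.360 · 12.2/√112 = 81.22

We are 99% confident that μ ≤ 81.22.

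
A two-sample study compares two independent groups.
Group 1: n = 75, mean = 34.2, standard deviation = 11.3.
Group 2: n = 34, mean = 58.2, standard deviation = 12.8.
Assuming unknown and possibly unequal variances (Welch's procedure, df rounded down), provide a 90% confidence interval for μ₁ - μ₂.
(-28.27, -19.73)

Difference: x̄₁ - x̄₂ = -24.00
SE = √(s₁²/n₁ + s₂²/n₂) = √(11.3²/75 + 12.8²/34) = 2.5537
df = 57.25 → 57 (Welch–Satterthwaite, rounded down)
t* = 1.672

CI: -24.00 ± 1.672 · 2.5537 = -24.00 ± 4.27 = (-28.27, -19.73)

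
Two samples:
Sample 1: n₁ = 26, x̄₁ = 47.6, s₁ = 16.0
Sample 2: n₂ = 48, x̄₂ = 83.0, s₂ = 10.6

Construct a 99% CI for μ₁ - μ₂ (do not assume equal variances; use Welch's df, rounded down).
(-44.88, -25.92)

Difference: x̄₁ - x̄₂ = -35.40
SE = √(s₁²/n₁ + s₂²/n₂) = √(16.0²/26 + 10.6²/48) = 3.4910
df = 37.18 → 37 (Welch–Satterthwaite, rounded down)
t* = 2.715

CI: -35.40 ± 2.715 · 3.4910 = -35.40 ± 9.48 = (-44.88, -25.92)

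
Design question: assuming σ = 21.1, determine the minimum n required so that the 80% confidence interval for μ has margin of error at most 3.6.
n ≥ 57

For margin E ≤ 3.6:
n ≥ (z* · σ / E)²
n ≥ (1.282 · 21.1 / 3.6)²
n ≥ 56.46

Minimum n = 57 (rounding up)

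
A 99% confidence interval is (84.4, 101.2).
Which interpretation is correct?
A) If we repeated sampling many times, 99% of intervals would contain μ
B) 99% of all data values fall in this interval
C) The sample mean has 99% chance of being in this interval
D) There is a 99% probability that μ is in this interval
A

A) Correct — this is the frequentist long-run coverage interpretation.
B) Wrong — a CI is about the parameter μ, not individual data values.
C) Wrong — x̄ is observed and sits in the interval by construction.
D) Wrong — μ is fixed; the randomness lives in the interval, not in μ.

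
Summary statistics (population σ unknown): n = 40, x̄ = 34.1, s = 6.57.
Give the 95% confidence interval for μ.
(32.00, 36.20)

t-interval (σ unknown):
df = n - 1 = 39
t* = 2.023 for 95% confidence

Margin of error = t* · s/√n = 2.023 · 6.57/√40 = 2.10

CI: (32.00, 36.20)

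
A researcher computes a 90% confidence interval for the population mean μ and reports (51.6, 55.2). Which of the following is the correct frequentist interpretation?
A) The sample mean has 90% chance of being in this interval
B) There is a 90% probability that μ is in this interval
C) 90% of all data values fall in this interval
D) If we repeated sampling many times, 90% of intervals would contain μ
D

A) Wrong — x̄ is observed and sits in the interval by construction.
B) Wrong — μ is fixed; the randomness lives in the interval, not in μ.
C) Wrong — a CI is about the parameter μ, not individual data values.
D) Correct — this is the frequentist long-run coverage interpretation.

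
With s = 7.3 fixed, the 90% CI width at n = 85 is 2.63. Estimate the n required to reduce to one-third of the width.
n ≈ 765

CI width ∝ 1/√n
To reduce width by factor 3, need √n to grow by 3 → need 3² = 9 times as many samples.

Current: n = 85, width = 2.63
New: n = 765, width ≈ 0.87

Width reduced by factor of 2.63/0.87 = 3.02.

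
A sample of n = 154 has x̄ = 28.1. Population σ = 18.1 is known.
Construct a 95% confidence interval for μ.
(25.24, 30.96)

z-interval (σ known):
z* = 1.960 for 95% confidence

Margin of error = z* · σ/√n = 1.960 · 18.1/√154 = 2.86

CI: (28.1 - 2.86, 28.1 + 2.86) = (25.24, 30.96)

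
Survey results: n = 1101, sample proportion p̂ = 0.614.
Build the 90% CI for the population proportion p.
(0.590, 0.638)

Proportion CI:
SE = √(p̂(1-p̂)/n) = √(0.614 · 0.386 / 1101) = 0.01467

z* = 1.645
Margin = z* · SE = 1.645 · 0.01467 = 0.0241

CI: 0.614 ± 0.0241 = (0.590, 0.638)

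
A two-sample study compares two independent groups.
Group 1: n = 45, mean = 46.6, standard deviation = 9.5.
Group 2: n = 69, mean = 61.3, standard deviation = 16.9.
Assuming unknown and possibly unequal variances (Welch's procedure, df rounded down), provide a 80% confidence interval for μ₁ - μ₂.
(-17.90, -11.50)

Difference: x̄₁ - x̄₂ = -14.70
SE = √(s₁²/n₁ + s₂²/n₂) = √(9.5²/45 + 16.9²/69) = 2.4789
df = 109.96 → 109 (Welch–Satterthwaite, rounded down)
t* = 1.289

CI: -14.70 ± 1.289 · 2.4789 = -14.70 ± 3.20 = (-17.90, -11.50)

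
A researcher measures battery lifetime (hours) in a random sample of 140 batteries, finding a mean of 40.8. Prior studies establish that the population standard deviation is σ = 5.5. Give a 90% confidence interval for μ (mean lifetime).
(40.04, 41.56)

z-interval (σ known):
z* = 1.645 for 90% confidence

Margin of error = z* · σ/√n = 1.645 · 5.5/√140 = 0.76

CI: (40.8 - 0.76, 40.8 + 0.76) = (40.04, 41.56)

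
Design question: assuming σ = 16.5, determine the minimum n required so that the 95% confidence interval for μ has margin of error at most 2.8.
n ≥ 134

For margin E ≤ 2.8:
n ≥ (z* · σ / E)²
n ≥ (1.960 · 16.5 / 2.8)²
n ≥ 133.40

Minimum n = 134 (rounding up)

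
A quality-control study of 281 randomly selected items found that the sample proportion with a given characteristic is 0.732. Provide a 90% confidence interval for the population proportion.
(0.689, 0.775)

Proportion CI:
SE = √(p̂(1-p̂)/n) = √(0.732 · 0.268 / 281) = 0.02642

z* = 1.645
Margin = z* · SE = 1.645 · 0.02642 = 0.0435

CI: 0.732 ± 0.0435 = (0.689, 0.775)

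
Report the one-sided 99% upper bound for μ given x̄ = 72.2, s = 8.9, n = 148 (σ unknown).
μ ≤ 73.92

Upper bound (one-sided):
t* = 2.352 (one-sided for 99%)
Upper bound = x̄ + t* · s/√n = 72.2 + 2.352 · 8.9/√148 = 73.92

We are 99% confident that μ ≤ 73.92.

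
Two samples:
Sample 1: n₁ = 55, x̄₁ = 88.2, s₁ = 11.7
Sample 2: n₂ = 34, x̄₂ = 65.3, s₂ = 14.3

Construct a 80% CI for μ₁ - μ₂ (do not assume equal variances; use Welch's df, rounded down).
(19.12, 26.68)

Difference: x̄₁ - x̄₂ = 22.90
SE = √(s₁²/n₁ + s₂²/n₂) = √(11.7²/55 + 14.3²/34) = 2.9160
df = 59.71 → 59 (Welch–Satterthwaite, rounded down)
t* = 1.296

CI: 22.90 ± 1.296 · 2.9160 = 22.90 ± 3.78 = (19.12, 26.68)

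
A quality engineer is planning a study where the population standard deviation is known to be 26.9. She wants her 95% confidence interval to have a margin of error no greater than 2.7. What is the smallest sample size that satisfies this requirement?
n ≥ 382

For margin E ≤ 2.7:
n ≥ (z* · σ / E)²
n ≥ (1.960 · 26.9 / 2.7)²
n ≥ 381.32

Minimum n = 382 (rounding up)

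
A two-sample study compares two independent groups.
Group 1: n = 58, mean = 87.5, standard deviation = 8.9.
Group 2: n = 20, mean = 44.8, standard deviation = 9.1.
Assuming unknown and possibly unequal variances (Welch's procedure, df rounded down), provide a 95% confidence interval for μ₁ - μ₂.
(37.92, 47.48)

Difference: x̄₁ - x̄₂ = 42.70
SE = √(s₁²/n₁ + s₂²/n₂) = √(8.9²/58 + 9.1²/20) = 2.3465
df = 32.42 → 32 (Welch–Satterthwaite, rounded down)
t* = 2.037

CI: 42.70 ± 2.037 · 2.3465 = 42.70 ± 4.78 = (37.92, 47.48)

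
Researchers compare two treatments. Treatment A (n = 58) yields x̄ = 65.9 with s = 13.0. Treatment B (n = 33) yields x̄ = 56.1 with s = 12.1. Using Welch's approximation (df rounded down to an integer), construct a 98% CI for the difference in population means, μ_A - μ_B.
(3.34, 16.26)

Difference: x̄₁ - x̄₂ = 9.80
SE = √(s₁²/n₁ + s₂²/n₂) = √(13.0²/58 + 12.1²/33) = 2.7112
df = 70.71 → 70 (Welch–Satterthwaite, rounded down)
t* = 2.381

CI: 9.80 ± 2.381 · 2.7112 = 9.80 ± 6.46 = (3.34, 16.26)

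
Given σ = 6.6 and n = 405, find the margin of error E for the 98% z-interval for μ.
Margin of error = 0.76

Margin of error = z* · σ/√n
= 2.326 · 6.6/√405
= 2.326 · 6.6/20.1246
= 0.76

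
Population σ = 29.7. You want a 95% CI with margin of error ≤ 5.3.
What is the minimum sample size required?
n ≥ 121

For margin E ≤ 5.3:
n ≥ (z* · σ / E)²
n ≥ (1.960 · 29.7 / 5.3)²
n ≥ 120.63

Minimum n = 121 (rounding up)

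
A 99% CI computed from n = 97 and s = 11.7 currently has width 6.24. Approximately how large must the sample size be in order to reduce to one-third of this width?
n ≈ 873

CI width ∝ 1/√n
To reduce width by factor 3, need √n to grow by 3 → need 3² = 9 times as many samples.

Current: n = 97, width = 6.24
New: n = 873, width ≈ 2.04

Width reduced by factor of 6.24/2.04 = 3.06.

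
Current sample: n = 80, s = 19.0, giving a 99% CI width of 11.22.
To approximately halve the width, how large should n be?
n ≈ 320

CI width ∝ 1/√n
To reduce width by factor 2, need √n to grow by 2 → need 2² = 4 times as many samples.

Current: n = 80, width = 11.22
New: n = 320, width ≈ 5.50

Width reduced by factor of 11.22/5.50 = 2.04.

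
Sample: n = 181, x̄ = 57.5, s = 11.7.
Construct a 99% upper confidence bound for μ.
μ ≤ 59.54

Upper bound (one-sided):
t* = 2.347 (one-sided for 99%)
Upper bound = x̄ + t* · s/√n = 57.5 + 2.347 · 11.7/√181 = 59.54

We are 99% confident that μ ≤ 59.54.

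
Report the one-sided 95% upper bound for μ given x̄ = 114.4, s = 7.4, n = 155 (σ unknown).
μ ≤ 115.38

Upper bound (one-sided):
t* = 1.655 (one-sided for 95%)
Upper bound = x̄ + t* · s/√n = 114.4 + 1.655 · 7.4/√155 = 115.38

We are 95% confident that μ ≤ 115.38.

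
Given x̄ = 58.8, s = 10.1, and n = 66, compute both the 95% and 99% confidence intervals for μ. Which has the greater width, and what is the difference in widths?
99% CI is wider by 1.63

df = 65
95% CI: t* = 1.997, (56.32, 61.28), width = 2 · t* · s/√n = 4.97
99% CI: t* = 2.654, (55.50, 62.10), width = 2 · t* · s/√n = 6.60

The 99% CI is wider by 6.60 - 4.97 = 1.63.
Higher confidence requires a wider interval.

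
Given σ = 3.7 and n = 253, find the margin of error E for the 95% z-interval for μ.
Margin of error = 0.46

Margin of error = z* · σ/√n
= 1.960 · 3.7/√253
= 1.960 · 3.7/15.9060
= 0.46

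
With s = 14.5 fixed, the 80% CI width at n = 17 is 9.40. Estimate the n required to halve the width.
n ≈ 68

CI width ∝ 1/√n
To reduce width by factor 2, need √n to grow by 2 → need 2² = 4 times as many samples.

Current: n = 17, width = 9.40
New: n = 68, width ≈ 4.55

Width reduced by factor of 9.40/4.55 = 2.07.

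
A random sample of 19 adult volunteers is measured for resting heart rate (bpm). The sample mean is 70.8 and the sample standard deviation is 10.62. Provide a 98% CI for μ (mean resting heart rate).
(64.58, 77.02)

t-interval (σ unknown):
df = n - 1 = 18
t* = 2.552 for 98% confidence

Margin of error = t* · s/√n = 2.552 · 10.62/√19 = 6.22

CI: (64.58, 77.02)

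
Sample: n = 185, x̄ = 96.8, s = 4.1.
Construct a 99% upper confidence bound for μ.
μ ≤ 97.51

Upper bound (one-sided):
t* = 2.347 (one-sided for 99%)
Upper bound = x̄ + t* · s/√n = 96.8 + 2.347 · 4.1/√185 = 97.51

We are 99% confident that μ ≤ 97.51.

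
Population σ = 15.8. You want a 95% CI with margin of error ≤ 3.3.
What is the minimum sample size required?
n ≥ 89

For margin E ≤ 3.3:
n ≥ (z* · σ / E)²
n ≥ (1.960 · 15.8 / 3.3)²
n ≥ 88.06

Minimum n = 89 (rounding up)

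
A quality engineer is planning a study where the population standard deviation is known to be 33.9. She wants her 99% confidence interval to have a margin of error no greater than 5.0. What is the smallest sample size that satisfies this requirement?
n ≥ 306

For margin E ≤ 5.0:
n ≥ (z* · σ / E)²
n ≥ (2.576 · 33.9 / 5.0)²
n ≥ 305.04

Minimum n = 306 (rounding up)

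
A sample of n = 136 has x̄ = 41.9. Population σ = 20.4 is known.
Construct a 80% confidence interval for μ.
(39.66, 44.14)

z-interval (σ known):
z* = 1.282 for 80% confidence

Margin of error = z* · σ/√n = 1.282 · 20.4/√136 = 2.24

CI: (41.9 - 2.24, 41.9 + 2.24) = (39.66, 44.14)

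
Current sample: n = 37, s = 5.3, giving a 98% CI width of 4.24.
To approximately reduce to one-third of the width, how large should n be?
n ≈ 333

CI width ∝ 1/√n
To reduce width by factor 3, need √n to grow by 3 → need 3² = 9 times as many samples.

Current: n = 37, width = 4.24
New: n = 333, width ≈ 1.36

Width reduced by factor of 4.24/1.36 = 3.12.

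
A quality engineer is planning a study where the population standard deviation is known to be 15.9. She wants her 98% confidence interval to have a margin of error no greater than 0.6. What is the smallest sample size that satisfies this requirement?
n ≥ 3800

For margin E ≤ 0.6:
n ≥ (z* · σ / E)²
n ≥ (2.326 · 15.9 / 0.6)²
n ≥ 3799.37

Minimum n = 3800 (rounding up)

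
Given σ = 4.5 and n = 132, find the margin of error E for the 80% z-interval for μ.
Margin of error = 0.50

Margin of error = z* · σ/√n
= 1.282 · 4.5/√132
= 1.282 · 4.5/11.4891
= 0.50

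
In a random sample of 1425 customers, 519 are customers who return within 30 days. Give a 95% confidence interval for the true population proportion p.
(0.339, 0.389)

Proportion CI:
p̂ = 519/1425 = 0.36421
SE = √(p̂(1-p̂)/n) = √(0.36421 · 0.63579 / 1425) = 0.01275

z* = 1.960
Margin = z* · SE = 1.960 · 0.01275 = 0.0250

CI: 0.36421 ± 0.0250 = (0.339, 0.389)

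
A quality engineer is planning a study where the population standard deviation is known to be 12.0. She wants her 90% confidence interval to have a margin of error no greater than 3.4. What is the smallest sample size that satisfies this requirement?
n ≥ 34

For margin E ≤ 3.4:
n ≥ (z* · σ / E)²
n ≥ (1.645 · 12.0 / 3.4)²
n ≥ 33.71

Minimum n = 34 (rounding up)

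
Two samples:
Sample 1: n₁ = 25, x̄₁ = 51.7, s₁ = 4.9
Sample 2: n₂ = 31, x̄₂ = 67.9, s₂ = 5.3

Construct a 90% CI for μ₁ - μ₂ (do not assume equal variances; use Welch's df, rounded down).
(-18.49, -13.91)

Difference: x̄₁ - x̄₂ = -16.20
SE = √(s₁²/n₁ + s₂²/n₂) = √(4.9²/25 + 5.3²/31) = 1.3662
df = 52.95 → 52 (Welch–Satterthwaite, rounded down)
t* = 1.675

CI: -16.20 ± 1.675 · 1.3662 = -16.20 ± 2.29 = (-18.49, -13.91)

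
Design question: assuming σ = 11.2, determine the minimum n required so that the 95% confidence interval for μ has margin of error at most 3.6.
n ≥ 38

For margin E ≤ 3.6:
n ≥ (z* · σ / E)²
n ≥ (1.960 · 11.2 / 3.6)²
n ≥ 37.18

Minimum n = 38 (rounding up)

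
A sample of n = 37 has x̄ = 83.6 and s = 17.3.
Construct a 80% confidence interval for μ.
(79.89, 87.31)

t-interval (σ unknown):
df = n - 1 = 36
t* = 1.306 for 80% confidence

Margin of error = t* · s/√n = 1.306 · 17.3/√37 = 3.71

CI: (79.89, 87.31)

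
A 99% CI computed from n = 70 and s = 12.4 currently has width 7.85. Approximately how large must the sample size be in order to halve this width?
n ≈ 280

CI width ∝ 1/√n
To reduce width by factor 2, need √n to grow by 2 → need 2² = 4 times as many samples.

Current: n = 70, width = 7.85
New: n = 280, width ≈ 3.84

Width reduced by factor of 7.85/3.84 = 2.04.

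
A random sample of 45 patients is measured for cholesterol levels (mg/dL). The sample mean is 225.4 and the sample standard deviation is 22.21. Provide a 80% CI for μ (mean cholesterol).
(221.09, 229.71)

t-interval (σ unknown):
df = n - 1 = 44
t* = 1.301 for 80% confidence

Margin of error = t* · s/√n = 1.301 · 22.21/√45 = 4.31

CI: (221.09, 229.71)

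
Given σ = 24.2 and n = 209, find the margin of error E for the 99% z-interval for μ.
Margin of error = 4.31

Margin of error = z* · σ/√n
= 2.576 · 24.2/√209
= 2.576 · 24.2/14.4568
= 4.31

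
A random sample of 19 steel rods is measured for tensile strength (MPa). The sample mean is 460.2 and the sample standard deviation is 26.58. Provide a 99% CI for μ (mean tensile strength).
(442.65, 477.75)

t-interval (σ unknown):
df = n - 1 = 18
t* = 2.878 for 99% confidence

Margin of error = t* · s/√n = 2.878 · 26.58/√19 = 17.55

CI: (442.65, 477.75)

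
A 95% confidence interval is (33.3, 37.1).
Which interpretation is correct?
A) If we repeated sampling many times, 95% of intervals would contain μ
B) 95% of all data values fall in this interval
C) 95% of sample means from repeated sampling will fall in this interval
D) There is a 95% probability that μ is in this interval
A

A) Correct — this is the frequentist long-run coverage interpretation.
B) Wrong — a CI is about the parameter μ, not individual data values.
C) Wrong — coverage applies to intervals containing μ, not to future x̄ values.
D) Wrong — μ is fixed; the randomness lives in the interval, not in μ.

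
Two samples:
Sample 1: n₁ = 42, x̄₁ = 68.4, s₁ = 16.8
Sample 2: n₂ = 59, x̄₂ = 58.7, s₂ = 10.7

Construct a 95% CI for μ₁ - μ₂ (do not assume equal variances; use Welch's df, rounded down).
(3.82, 15.58)

Difference: x̄₁ - x̄₂ = 9.70
SE = √(s₁²/n₁ + s₂²/n₂) = √(16.8²/42 + 10.7²/59) = 2.9429
df = 64.31 → 64 (Welch–Satterthwaite, rounded down)
t* = 1.998

CI: 9.70 ± 1.998 · 2.9429 = 9.70 ± 5.88 = (3.82, 15.58)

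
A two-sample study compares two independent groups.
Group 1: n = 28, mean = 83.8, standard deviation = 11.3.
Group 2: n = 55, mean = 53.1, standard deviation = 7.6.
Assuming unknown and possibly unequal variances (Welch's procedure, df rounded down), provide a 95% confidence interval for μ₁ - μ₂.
(25.91, 35.49)

Difference: x̄₁ - x̄₂ = 30.70
SE = √(s₁²/n₁ + s₂²/n₂) = √(11.3²/28 + 7.6²/55) = 2.3687
df = 39.81 → 39 (Welch–Satterthwaite, rounded down)
t* = 2.023

CI: 30.70 ± 2.023 · 2.3687 = 30.70 ± 4.79 = (25.91, 35.49)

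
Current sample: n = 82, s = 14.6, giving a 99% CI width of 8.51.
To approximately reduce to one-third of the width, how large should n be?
n ≈ 738

CI width ∝ 1/√n
To reduce width by factor 3, need √n to grow by 3 → need 3² = 9 times as many samples.

Current: n = 82, width = 8.51
New: n = 738, width ≈ 2.78

Width reduced by factor of 8.51/2.78 = 3.06.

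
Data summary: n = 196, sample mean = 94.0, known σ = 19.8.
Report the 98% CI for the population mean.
(90.71, 97.29)

z-interval (σ known):
z* = 2.326 for 98% confidence

Margin of error = z* · σ/√n = 2.326 · 19.8/√196 = 3.29

CI: (94.0 - 3.29, 94.0 + 3.29) = (90.71, 97.29)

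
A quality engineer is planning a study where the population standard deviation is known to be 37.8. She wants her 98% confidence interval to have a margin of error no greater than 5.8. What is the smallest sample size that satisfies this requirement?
n ≥ 230

For margin E ≤ 5.8:
n ≥ (z* · σ / E)²
n ≥ (2.326 · 37.8 / 5.8)²
n ≥ 229.80

Minimum n = 230 (rounding up)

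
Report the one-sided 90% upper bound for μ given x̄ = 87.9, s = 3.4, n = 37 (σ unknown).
μ ≤ 88.63

Upper bound (one-sided):
t* = 1.306 (one-sided for 90%)
Upper bound = x̄ + t* · s/√n = 87.9 + 1.306 · 3.4/√37 = 88.63

We are 90% confident that μ ≤ 88.63.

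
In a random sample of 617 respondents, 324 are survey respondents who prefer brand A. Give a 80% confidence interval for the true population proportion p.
(0.499, 0.551)

Proportion CI:
p̂ = 324/617 = 0.52512
SE = √(p̂(1-p̂)/n) = √(0.52512 · 0.47488 / 617) = 0.02010

z* = 1.282
Margin = z* · SE = 1.282 · 0.02010 = 0.0258

CI: 0.52512 ± 0.0258 = (0.499, 0.551)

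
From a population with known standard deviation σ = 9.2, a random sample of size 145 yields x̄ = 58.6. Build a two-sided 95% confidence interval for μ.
(57.10, 60.10)

z-interval (σ known):
z* = 1.960 for 95% confidence

Margin of error = z* · σ/√n = 1.960 · 9.2/√145 = 1.50

CI: (58.6 - 1.50, 58.6 + 1.50) = (57.10, 60.10)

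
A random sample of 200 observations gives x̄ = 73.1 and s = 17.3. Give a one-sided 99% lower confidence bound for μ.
μ ≥ 70.23

Lower bound (one-sided):
t* = 2.345 (one-sided for 99%)
Lower bound = x̄ - t* · s/√n = 73.1 - 2.345 · 17.3/√200 = 70.23

We are 99% confident that μ ≥ 70.23.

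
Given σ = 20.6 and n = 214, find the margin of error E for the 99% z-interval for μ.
Margin of error = 3.63

Margin of error = z* · σ/√n
= 2.576 · 20.6/√214
= 2.576 · 20.6/14.6287
= 3.63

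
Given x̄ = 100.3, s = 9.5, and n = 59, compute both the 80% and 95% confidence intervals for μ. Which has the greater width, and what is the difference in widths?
95% CI is wider by 1.74

df = 58
80% CI: t* = 1.296, (98.70, 101.90), width = 2 · t* · s/√n = 3.21
95% CI: t* = 2.002, (97.82, 102.78), width = 2 · t* · s/√n = 4.95

The 95% CI is wider by 4.95 - 3.21 = 1.74.
Higher confidence requires a wider interval.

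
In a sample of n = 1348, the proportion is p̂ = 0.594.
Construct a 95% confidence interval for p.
(0.568, 0.620)

Proportion CI:
SE = √(p̂(1-p̂)/n) = √(0.594 · 0.406 / 1348) = 0.01338

z* = 1.960
Margin = z* · SE = 1.960 · 0.01338 = 0.0262

CI: 0.594 ± 0.0262 = (0.568, 0.620)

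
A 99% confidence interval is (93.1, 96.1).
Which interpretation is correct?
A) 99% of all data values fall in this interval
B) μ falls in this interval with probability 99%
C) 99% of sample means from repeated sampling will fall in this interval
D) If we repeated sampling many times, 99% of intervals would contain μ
D

A) Wrong — a CI is about the parameter μ, not individual data values.
B) Wrong — μ is fixed; the randomness lives in the interval, not in μ.
C) Wrong — coverage applies to intervals containing μ, not to future x̄ values.
D) Correct — this is the frequentist long-run coverage interpretation.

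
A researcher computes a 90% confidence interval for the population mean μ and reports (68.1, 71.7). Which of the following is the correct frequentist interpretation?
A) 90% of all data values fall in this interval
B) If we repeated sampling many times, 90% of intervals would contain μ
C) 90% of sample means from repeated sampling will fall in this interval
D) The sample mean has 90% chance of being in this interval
B

A) Wrong — a CI is about the parameter μ, not individual data values.
B) Correct — this is the frequentist long-run coverage interpretation.
C) Wrong — coverage applies to intervals containing μ, not to future x̄ values.
D) Wrong — x̄ is observed and sits in the interval by construction.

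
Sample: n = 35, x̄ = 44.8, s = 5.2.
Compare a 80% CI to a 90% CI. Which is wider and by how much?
90% CI is wider by 0.67

df = 34
80% CI: t* = 1.307, (43.65, 45.95), width = 2 · t* · s/√n = 2.30
90% CI: t* = 1.691, (43.31, 46.29), width = 2 · t* · s/√n = 2.97

The 90% CI is wider by 2.97 - 2.30 = 0.67.
Higher confidence requires a wider interval.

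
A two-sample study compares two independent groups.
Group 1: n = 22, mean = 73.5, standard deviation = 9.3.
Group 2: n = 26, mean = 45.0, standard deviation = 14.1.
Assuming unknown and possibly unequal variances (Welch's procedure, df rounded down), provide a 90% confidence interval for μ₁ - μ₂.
(22.78, 34.22)

Difference: x̄₁ - x̄₂ = 28.50
SE = √(s₁²/n₁ + s₂²/n₂) = √(9.3²/22 + 14.1²/26) = 3.4026
df = 43.60 → 43 (Welch–Satterthwaite, rounded down)
t* = 1.681

CI: 28.50 ± 1.681 · 3.4026 = 28.50 ± 5.72 = (22.78, 34.22)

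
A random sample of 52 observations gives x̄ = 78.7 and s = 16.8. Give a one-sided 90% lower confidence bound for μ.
μ ≥ 75.68

Lower bound (one-sided):
t* = 1.298 (one-sided for 90%)
Lower bound = x̄ - t* · s/√n = 78.7 - 1.298 · 16.8/√52 = 75.68

We are 90% confident that μ ≥ 75.68.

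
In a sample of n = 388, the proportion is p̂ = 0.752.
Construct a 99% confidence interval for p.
(0.696, 0.808)

Proportion CI:
SE = √(p̂(1-p̂)/n) = √(0.752 · 0.248 / 388) = 0.02192

z* = 2.576
Margin = z* · SE = 2.576 · 0.02192 = 0.0565

CI: 0.752 ± 0.0565 = (0.696, 0.808)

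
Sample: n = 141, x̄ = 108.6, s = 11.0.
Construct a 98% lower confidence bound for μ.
μ ≥ 106.68

Lower bound (one-sided):
t* = 2.073 (one-sided for 98%)
Lower bound = x̄ - t* · s/√n = 108.6 - 2.073 · 11.0/√141 = 106.68

We are 98% confident that μ ≥ 106.68.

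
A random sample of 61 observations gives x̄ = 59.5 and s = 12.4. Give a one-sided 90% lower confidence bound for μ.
μ ≥ 57.44

Lower bound (one-sided):
t* = 1.296 (one-sided for 90%)
Lower bound = x̄ - t* · s/√n = 59.5 - 1.296 · 12.4/√61 = 57.44

We are 90% confident that μ ≥ 57.44.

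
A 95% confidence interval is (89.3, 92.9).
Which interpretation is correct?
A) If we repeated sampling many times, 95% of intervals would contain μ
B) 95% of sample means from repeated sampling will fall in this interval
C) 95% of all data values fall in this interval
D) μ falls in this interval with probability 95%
A

A) Correct — this is the frequentist long-run coverage interpretation.
B) Wrong — coverage applies to intervals containing μ, not to future x̄ values.
C) Wrong — a CI is about the parameter μ, not individual data values.
D) Wrong — μ is fixed; the randomness lives in the interval, not in μ.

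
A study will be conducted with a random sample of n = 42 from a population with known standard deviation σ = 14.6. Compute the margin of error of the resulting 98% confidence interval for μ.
Margin of error = 5.24

Margin of error = z* · σ/√n
= 2.326 · 14.6/√42
= 2.326 · 14.6/6.4807
= 5.24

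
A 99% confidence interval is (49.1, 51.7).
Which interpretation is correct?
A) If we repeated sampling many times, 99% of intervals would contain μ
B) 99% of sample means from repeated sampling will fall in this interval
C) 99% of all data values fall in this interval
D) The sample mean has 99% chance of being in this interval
A

A) Correct — this is the frequentist long-run coverage interpretation.
B) Wrong — coverage applies to intervals containing μ, not to future x̄ values.
C) Wrong — a CI is about the parameter μ, not individual data values.
D) Wrong — x̄ is observed and sits in the interval by construction.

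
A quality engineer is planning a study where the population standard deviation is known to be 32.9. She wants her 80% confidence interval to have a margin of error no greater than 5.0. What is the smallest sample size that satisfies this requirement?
n ≥ 72

For margin E ≤ 5.0:
n ≥ (z* · σ / E)²
n ≥ (1.282 · 32.9 / 5.0)²
n ≥ 71.16

Minimum n = 72 (rounding up)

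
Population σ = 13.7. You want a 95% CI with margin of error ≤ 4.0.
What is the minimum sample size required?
n ≥ 46

For margin E ≤ 4.0:
n ≥ (z* · σ / E)²
n ≥ (1.960 · 13.7 / 4.0)²
n ≥ 45.06

Minimum n = 46 (rounding up)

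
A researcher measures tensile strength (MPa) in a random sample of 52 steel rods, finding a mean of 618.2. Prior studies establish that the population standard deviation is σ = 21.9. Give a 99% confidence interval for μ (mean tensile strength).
(610.38, 626.02)

z-interval (σ known):
z* = 2.576 for 99% confidence

Margin of error = z* · σ/√n = 2.576 · 21.9/√52 = 7.82

CI: (618.2 - 7.82, 618.2 + 7.82) = (610.38, 626.02)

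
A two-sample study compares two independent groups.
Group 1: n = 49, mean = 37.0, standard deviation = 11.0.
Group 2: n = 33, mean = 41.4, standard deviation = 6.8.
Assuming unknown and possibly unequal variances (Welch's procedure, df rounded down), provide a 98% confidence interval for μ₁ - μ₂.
(-9.07, 0.27)

Difference: x̄₁ - x̄₂ = -4.40
SE = √(s₁²/n₁ + s₂²/n₂) = √(11.0²/49 + 6.8²/33) = 1.9674
df = 79.52 → 79 (Welch–Satterthwaite, rounded down)
t* = 2.374

CI: -4.40 ± 2.374 · 1.9674 = -4.40 ± 4.67 = (-9.07, 0.27)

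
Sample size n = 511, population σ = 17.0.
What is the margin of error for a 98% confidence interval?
Margin of error = 1.75

Margin of error = z* · σ/√n
= 2.326 · 17.0/√511
= 2.326 · 17.0/22.6053
= 1.75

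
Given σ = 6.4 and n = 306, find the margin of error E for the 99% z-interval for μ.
Margin of error = 0.94

Margin of error = z* · σ/√n
= 2.576 · 6.4/√306
= 2.576 · 6.4/17.4929
= 0.94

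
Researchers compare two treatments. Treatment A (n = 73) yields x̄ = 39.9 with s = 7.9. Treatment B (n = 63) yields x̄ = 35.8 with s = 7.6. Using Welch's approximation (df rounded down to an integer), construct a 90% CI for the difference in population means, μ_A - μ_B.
(1.90, 6.30)

Difference: x̄₁ - x̄₂ = 4.10
SE = √(s₁²/n₁ + s₂²/n₂) = √(7.9²/73 + 7.6²/63) = 1.3311
df = 132.40 → 132 (Welch–Satterthwaite, rounded down)
t* = 1.656

CI: 4.10 ± 1.656 · 1.3311 = 4.10 ± 2.20 = (1.90, 6.30)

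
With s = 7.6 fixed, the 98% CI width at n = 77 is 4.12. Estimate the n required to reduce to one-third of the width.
n ≈ 693

CI width ∝ 1/√n
To reduce width by factor 3, need √n to grow by 3 → need 3² = 9 times as many samples.

Current: n = 77, width = 4.12
New: n = 693, width ≈ 1.35

Width reduced by factor of 4.12/1.35 = 3.05.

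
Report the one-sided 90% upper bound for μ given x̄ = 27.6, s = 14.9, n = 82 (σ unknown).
μ ≤ 29.73

Upper bound (one-sided):
t* = 1.292 (one-sided for 90%)
Upper bound = x̄ + t* · s/√n = 27.6 + 1.292 · 14.9/√82 = 29.73

We are 90% confident that μ ≤ 29.73.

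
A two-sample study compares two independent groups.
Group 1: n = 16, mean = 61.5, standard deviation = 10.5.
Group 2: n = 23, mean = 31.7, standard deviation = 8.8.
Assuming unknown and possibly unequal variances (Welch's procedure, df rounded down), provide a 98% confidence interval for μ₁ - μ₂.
(21.90, 37.70)

Difference: x̄₁ - x̄₂ = 29.80
SE = √(s₁²/n₁ + s₂²/n₂) = √(10.5²/16 + 8.8²/23) = 3.2027
df = 28.59 → 28 (Welch–Satterthwaite, rounded down)
t* = 2.467

CI: 29.80 ± 2.467 · 3.2027 = 29.80 ± 7.90 = (21.90, 37.70)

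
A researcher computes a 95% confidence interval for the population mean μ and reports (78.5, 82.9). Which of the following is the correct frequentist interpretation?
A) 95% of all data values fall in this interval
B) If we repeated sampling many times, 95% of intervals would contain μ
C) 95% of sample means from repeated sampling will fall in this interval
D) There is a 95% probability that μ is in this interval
B

A) Wrong — a CI is about the parameter μ, not individual data values.
B) Correct — this is the frequentist long-run coverage interpretation.
C) Wrong — coverage applies to intervals containing μ, not to future x̄ values.
D) Wrong — μ is fixed; the randomness lives in the interval, not in μ.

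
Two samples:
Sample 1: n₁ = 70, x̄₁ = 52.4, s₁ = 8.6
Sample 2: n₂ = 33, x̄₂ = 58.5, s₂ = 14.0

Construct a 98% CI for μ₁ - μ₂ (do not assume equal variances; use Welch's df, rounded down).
(-12.49, 0.29)

Difference: x̄₁ - x̄₂ = -6.10
SE = √(s₁²/n₁ + s₂²/n₂) = √(8.6²/70 + 14.0²/33) = 2.6450
df = 43.76 → 43 (Welch–Satterthwaite, rounded down)
t* = 2.416

CI: -6.10 ± 2.416 · 2.6450 = -6.10 ± 6.39 = (-12.49, 0.29)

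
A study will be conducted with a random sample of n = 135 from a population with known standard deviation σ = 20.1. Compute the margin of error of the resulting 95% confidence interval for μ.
Margin of error = 3.39

Margin of error = z* · σ/√n
= 1.960 · 20.1/√135
= 1.960 · 20.1/11.6190
= 3.39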